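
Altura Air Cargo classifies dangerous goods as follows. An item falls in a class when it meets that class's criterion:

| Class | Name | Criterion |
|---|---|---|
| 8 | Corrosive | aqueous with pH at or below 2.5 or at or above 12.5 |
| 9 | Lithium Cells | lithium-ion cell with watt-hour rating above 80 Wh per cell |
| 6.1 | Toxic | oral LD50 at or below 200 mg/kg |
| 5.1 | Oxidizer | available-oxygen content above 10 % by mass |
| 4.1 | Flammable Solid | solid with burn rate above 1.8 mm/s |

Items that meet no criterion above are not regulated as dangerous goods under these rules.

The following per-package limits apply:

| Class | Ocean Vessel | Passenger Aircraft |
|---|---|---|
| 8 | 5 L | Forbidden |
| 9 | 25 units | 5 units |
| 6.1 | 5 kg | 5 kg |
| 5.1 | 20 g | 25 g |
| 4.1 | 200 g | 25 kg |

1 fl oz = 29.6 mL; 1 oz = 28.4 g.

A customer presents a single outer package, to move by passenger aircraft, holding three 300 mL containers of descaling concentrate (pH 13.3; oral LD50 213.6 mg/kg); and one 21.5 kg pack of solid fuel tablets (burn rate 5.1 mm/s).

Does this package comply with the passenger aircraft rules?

pH 13.3 meets the Class 8 criterion (Corrosive), so the descaling concentrate is Class 8.
With burn rate 5.1 mm/s (> 1.8 mm/s), the solid fuel tablets fall in Class 4.1.
Class 8 quantity: three 300 mL containers = 900 mL.
Class 8 is Forbidden by passenger aircraft.
Class 4.1 quantity: 21.5 kg.
21.5 kg ≤ 25 kg (passenger aircraft limit, Class 4.1) — within limit.

No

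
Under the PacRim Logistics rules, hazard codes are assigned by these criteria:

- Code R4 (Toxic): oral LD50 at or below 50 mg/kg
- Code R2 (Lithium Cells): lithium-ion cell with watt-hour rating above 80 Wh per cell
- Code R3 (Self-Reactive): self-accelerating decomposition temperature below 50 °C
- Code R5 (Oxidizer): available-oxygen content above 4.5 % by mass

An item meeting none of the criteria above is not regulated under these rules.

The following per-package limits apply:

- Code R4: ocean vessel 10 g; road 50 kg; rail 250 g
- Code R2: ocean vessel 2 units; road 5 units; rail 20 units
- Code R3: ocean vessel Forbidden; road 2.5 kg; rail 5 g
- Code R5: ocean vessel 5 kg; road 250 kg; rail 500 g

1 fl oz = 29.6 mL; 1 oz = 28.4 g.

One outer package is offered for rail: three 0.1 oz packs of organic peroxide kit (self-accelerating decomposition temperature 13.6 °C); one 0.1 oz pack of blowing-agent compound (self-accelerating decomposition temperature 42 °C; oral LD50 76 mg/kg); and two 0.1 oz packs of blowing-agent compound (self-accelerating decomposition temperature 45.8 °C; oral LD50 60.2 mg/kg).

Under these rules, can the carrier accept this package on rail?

No

The organic peroxide kit has self-accelerating decomposition temperature 13.6 °C, which is < 50 °C, so it is Code R3 (Self-Reactive).
Self-accelerating decomposition temperature 42 °C meets the Code R3 criterion (Self-Reactive), so the blowing-agent compound is Code R3.
With self-accelerating decomposition temperature 45.8 °C (< 50 °C), the blowing-agent compound falls in Code R3.
Total Code R3: (three 0.1 oz packs = 8.52 g) + (one 0.1 oz pack = 2.84 g) + (two 0.1 oz packs = 5.68 g) = 17.04 g.
17.04 g > 5 g (rail limit, Code R3) — over the limit.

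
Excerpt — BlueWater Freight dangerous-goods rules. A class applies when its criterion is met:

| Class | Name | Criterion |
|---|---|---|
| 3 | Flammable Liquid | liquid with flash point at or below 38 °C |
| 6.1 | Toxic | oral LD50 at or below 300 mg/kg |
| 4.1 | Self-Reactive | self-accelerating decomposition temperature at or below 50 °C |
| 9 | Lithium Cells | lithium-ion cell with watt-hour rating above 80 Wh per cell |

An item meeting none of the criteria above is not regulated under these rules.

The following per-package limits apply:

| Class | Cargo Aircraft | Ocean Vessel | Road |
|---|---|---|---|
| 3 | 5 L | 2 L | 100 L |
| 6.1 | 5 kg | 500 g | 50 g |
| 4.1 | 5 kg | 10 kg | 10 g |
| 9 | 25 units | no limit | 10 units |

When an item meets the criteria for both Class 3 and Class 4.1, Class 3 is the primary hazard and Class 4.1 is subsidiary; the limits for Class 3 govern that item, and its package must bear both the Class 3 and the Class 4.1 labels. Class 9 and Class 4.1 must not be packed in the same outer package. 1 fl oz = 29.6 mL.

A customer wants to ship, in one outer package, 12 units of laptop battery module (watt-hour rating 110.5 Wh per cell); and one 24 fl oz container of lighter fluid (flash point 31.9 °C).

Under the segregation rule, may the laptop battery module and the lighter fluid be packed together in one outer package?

Watt-hour rating 110.5 Wh per cell meets the Class 9 criterion (Lithium Cells), so the laptop battery module is Class 9.
Lighter fluid: flash point 31.9 °C ≤ 38 °C → Class 3 (Flammable Liquid).
No segregation rule bars Class 9 with Class 3.

Yes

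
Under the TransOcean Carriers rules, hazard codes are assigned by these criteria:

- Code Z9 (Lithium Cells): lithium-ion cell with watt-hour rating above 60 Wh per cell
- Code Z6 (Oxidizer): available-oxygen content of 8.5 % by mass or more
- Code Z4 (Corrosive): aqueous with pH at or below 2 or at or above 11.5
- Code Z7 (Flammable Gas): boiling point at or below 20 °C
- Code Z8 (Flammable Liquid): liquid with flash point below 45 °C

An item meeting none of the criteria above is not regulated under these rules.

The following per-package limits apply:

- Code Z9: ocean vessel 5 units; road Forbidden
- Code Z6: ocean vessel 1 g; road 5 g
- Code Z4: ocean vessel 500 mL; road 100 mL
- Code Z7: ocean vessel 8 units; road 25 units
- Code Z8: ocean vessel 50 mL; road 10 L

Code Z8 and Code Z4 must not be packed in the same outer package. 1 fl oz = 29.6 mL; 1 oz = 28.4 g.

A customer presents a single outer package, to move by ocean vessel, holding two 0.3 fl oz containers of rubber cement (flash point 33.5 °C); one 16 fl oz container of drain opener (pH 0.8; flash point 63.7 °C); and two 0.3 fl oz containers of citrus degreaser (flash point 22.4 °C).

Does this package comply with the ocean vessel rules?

No

The rubber cement has flash point 33.5 °C, which is < 45 °C, so it is Code Z8 (Flammable Liquid).
Drain opener: pH 0.8 ≤ 2 → Code Z4 (Corrosive).
Citrus degreaser: flash point 22.4 °C < 45 °C → Code Z8 (Flammable Liquid).
Total Code Z8: (two 0.3 fl oz containers = 17.76 mL) + (two 0.3 fl oz containers = 17.76 mL) = 35.52 mL.
That is within the Code Z8 ocean vessel limit of 50 mL.
Code Z4 quantity: one 16 fl oz container = 473.6 mL.
That is within the Code Z4 ocean vessel limit of 500 mL.
Code Z8 and Code Z4 may not share an outer package.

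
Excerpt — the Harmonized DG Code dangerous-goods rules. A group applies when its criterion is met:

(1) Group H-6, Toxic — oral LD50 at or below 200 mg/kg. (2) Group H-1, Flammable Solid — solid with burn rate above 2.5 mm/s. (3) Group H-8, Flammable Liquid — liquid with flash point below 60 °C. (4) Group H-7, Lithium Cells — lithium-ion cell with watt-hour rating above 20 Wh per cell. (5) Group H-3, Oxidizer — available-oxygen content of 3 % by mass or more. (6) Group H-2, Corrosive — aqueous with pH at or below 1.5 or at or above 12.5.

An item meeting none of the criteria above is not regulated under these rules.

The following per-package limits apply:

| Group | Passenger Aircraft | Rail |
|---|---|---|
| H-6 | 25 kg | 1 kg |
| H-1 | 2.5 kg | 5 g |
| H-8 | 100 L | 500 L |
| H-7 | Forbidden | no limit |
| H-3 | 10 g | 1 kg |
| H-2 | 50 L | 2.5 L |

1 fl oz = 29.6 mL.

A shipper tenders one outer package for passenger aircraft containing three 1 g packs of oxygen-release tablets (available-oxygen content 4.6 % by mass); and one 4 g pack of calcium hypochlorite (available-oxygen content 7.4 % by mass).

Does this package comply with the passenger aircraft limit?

The oxygen-release tablets have available-oxygen content 4.6 % by mass, which is ≥ 3 % by mass, so they are Group H-3 (Oxidizer).
Available-oxygen content 7.4 % by mass meets the Group H-3 criterion (Oxidizer), so the calcium hypochlorite is Group H-3.
Group H-3 net quantity: (three 1 g packs = 3 g) + 4 g = 7 g.
That is within the Group H-3 passenger aircraft limit of 10 g.

Yes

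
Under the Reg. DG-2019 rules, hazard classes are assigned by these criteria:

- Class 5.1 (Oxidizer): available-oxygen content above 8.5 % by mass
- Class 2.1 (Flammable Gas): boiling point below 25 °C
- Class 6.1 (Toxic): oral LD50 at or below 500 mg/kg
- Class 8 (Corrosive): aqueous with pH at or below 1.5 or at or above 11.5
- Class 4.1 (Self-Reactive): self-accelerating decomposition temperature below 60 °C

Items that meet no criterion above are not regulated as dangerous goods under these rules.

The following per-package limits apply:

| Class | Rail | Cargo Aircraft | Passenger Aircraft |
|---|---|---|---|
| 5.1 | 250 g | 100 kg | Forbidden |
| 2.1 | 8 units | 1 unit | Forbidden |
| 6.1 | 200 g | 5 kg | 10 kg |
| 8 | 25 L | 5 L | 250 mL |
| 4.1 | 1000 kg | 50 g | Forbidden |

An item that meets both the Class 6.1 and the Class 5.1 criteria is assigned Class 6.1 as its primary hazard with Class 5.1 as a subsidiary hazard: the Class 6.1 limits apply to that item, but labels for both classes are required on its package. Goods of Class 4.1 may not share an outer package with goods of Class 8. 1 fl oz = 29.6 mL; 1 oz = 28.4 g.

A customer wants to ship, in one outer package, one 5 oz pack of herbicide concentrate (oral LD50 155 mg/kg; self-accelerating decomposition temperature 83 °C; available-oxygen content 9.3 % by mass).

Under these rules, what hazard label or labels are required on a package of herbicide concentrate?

Herbicide concentrate: oral LD50 155 mg/kg ≤ 500 mg/kg → Class 6.1 (Toxic).
With available-oxygen content 9.3 % by mass (> 8.5 % by mass), the herbicide concentrate falls in Class 5.1.
By the precedence rule Class 6.1 is primary and Class 5.1 is subsidiary, and that rule requires both labels on the package.

Class 5.1 and 6.1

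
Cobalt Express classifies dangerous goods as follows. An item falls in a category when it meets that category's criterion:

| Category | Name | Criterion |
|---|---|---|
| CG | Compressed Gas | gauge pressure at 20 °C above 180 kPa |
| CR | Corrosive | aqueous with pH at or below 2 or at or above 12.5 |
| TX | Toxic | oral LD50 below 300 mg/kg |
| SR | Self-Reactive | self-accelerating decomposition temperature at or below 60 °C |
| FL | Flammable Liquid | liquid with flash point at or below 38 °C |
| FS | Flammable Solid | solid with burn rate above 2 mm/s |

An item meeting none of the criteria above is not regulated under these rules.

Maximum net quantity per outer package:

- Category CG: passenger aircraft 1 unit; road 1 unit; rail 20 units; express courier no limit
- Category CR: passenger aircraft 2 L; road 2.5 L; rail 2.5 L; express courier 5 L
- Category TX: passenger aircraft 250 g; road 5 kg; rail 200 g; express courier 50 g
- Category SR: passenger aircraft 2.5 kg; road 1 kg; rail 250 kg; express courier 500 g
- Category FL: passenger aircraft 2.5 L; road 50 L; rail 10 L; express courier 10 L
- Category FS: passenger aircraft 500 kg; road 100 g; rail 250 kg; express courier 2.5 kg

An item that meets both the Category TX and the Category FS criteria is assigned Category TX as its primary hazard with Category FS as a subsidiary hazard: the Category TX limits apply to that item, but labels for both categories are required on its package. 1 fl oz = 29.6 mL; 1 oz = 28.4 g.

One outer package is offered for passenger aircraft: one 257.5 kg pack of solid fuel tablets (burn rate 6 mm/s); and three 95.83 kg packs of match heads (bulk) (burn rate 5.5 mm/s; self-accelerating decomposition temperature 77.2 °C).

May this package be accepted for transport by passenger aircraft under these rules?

The solid fuel tablets have burn rate 6 mm/s, which is > 2 mm/s, so they are Category FS (Flammable Solid).
The match heads (bulk) have burn rate 5.5 mm/s, which is > 2 mm/s, so they are Category FS (Flammable Solid).
Category FS net quantity: 257.5 kg + (three 95.83 kg packs = 287.49 kg) = 544.99 kg.
That exceeds the Category FS passenger aircraft limit of 500 kg.

No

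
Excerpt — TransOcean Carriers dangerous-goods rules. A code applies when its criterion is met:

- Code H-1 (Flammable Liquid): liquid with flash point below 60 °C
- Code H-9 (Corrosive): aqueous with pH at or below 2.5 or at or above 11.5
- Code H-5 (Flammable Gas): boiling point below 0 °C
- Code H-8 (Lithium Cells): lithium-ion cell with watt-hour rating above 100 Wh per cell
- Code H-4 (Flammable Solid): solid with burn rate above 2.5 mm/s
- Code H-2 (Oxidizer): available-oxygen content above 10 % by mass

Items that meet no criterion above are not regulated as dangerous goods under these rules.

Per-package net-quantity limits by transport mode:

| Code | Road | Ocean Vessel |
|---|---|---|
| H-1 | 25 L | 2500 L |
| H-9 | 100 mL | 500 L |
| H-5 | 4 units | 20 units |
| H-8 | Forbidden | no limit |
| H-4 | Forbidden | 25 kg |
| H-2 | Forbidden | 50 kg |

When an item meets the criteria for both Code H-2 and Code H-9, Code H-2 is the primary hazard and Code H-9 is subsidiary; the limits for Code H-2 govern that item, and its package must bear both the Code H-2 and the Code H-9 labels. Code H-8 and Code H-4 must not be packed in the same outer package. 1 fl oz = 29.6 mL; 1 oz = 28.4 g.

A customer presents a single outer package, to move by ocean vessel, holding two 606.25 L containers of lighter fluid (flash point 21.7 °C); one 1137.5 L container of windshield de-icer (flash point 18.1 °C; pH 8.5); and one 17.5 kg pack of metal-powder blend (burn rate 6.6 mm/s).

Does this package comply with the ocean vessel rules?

Yes

Lighter fluid: flash point 21.7 °C < 60 °C → Code H-1 (Flammable Liquid).
Flash point 18.1 °C meets the Code H-1 criterion (Flammable Liquid), so the windshield de-icer is Code H-1.
Metal-powder blend: burn rate 6.6 mm/s > 2.5 mm/s → Code H-4 (Flammable Solid).
Code H-4 quantity: 17.5 kg.
That is within the Code H-4 ocean vessel limit of 25 kg.
Total Code H-1: (two 606.25 L containers = 1212.5 L) + 1137.5 L = 2350 L.
2350 L ≤ 2500 L (ocean vessel limit, Code H-1) — within limit.
The segregation rule (Code H-8 with Code H-4) does not apply to Code H-4 with Code H-1.
Every hazard code is within its ocean vessel limit and no segregation rule is violated.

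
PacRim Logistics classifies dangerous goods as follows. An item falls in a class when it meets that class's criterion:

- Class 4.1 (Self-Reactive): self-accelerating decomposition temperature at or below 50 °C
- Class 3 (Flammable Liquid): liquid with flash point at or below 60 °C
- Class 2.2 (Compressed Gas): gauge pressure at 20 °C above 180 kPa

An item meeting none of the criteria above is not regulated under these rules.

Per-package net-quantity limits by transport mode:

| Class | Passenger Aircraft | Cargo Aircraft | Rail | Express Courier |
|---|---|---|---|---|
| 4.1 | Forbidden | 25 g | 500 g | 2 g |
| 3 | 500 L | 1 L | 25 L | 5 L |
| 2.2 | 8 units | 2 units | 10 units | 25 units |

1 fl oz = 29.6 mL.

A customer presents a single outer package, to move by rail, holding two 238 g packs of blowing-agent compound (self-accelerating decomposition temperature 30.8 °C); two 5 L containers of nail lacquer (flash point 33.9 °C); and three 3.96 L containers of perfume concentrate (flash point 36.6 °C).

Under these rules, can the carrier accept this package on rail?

Yes

With self-accelerating decomposition temperature 30.8 °C (≤ 50 °C), the blowing-agent compound falls in Class 4.1.
The nail lacquer has flash point 33.9 °C, which is ≤ 60 °C, so it is Class 3 (Flammable Liquid).
Perfume concentrate: flash point 36.6 °C ≤ 60 °C → Class 3 (Flammable Liquid).
Total Class 3: (two 5 L containers = 10 L) + (three 3.96 L containers = 11.88 L) = 21.88 L.
21.88 L ≤ 25 L (rail limit, Class 3) — within limit.
Class 4.1 quantity: two 238 g packs = 476 g.
476 g is within the rail limit of 500 g for Class 4.1.
Every hazard class is within its rail limit and no segregation rule is violated.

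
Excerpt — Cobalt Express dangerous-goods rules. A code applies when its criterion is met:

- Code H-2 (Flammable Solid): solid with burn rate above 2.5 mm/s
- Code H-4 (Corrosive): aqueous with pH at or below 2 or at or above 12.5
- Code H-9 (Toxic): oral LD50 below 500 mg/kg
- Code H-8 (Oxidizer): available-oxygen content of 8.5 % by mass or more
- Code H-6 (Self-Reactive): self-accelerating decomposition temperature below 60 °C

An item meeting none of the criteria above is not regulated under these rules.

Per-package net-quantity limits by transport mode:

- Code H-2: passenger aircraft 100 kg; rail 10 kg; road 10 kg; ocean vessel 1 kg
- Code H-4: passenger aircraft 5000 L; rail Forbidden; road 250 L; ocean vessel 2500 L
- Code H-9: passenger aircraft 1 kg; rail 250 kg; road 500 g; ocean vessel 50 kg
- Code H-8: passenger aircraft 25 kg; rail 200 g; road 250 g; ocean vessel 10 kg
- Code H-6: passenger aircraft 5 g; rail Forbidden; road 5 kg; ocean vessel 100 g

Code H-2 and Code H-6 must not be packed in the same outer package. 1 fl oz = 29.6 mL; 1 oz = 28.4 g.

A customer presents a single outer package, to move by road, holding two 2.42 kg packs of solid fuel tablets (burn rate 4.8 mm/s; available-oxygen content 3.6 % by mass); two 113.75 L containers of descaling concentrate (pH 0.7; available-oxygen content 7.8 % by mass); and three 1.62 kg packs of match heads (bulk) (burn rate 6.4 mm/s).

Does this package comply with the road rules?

Yes

Burn rate 4.8 mm/s meets the Code H-2 criterion (Flammable Solid), so the solid fuel tablets are Code H-2.
With pH 0.7 (≤ 2), the descaling concentrate falls in Code H-4.
The match heads (bulk) have burn rate 6.4 mm/s, which is > 2.5 mm/s, so they are Code H-2 (Flammable Solid).
Total Code H-2: (two 2.42 kg packs = 4.84 kg) + (three 1.62 kg packs = 4.86 kg) = 9.7 kg.
That is within the Code H-2 road limit of 10 kg.
Code H-4 quantity: two 113.75 L containers = 227.5 L.
That is within the Code H-4 road limit of 250 L.
The segregation rule (Code H-2 with Code H-6) does not apply to Code H-2 with Code H-4.
Every hazard code is within its road limit and no segregation rule is violated.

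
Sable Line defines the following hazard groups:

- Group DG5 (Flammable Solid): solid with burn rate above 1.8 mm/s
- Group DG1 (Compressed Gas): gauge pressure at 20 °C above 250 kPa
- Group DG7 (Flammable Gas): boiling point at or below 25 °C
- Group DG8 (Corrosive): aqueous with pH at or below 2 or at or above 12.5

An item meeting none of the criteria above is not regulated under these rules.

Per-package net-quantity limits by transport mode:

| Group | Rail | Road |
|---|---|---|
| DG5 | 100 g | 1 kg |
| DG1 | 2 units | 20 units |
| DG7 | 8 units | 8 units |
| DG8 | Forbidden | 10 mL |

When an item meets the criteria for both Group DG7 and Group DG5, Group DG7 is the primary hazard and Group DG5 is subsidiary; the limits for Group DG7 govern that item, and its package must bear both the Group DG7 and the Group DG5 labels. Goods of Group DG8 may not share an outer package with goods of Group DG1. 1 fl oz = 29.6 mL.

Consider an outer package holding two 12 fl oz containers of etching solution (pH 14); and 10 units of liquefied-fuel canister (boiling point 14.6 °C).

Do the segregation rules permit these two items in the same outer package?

Yes

With pH 14 (≥ 12.5), the etching solution falls in Group DG8.
Liquefied-fuel canister: boiling point 14.6 °C ≤ 25 °C → Group DG7 (Flammable Gas).
No segregation rule bars Group DG8 with Group DG7.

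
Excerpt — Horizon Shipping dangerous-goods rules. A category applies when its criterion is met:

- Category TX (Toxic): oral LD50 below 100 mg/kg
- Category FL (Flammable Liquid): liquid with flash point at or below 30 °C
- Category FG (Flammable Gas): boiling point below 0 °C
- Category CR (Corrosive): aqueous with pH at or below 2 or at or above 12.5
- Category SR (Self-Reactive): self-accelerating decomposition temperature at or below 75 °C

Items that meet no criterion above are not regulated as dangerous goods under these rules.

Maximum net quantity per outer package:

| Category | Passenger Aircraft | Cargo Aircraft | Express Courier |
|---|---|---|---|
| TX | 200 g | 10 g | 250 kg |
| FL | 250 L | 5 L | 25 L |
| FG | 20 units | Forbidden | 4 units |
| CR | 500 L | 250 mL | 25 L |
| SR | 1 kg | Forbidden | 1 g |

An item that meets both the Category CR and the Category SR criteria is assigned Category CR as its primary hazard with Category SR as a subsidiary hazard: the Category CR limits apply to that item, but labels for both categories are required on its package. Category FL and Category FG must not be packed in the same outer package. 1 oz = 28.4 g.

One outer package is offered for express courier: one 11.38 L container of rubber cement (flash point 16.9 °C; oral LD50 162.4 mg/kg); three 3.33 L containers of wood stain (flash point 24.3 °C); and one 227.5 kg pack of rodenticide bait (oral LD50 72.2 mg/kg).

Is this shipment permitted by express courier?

The rubber cement has flash point 16.9 °C, which is ≤ 30 °C, so it is Category FL (Flammable Liquid).
Wood stain: flash point 24.3 °C ≤ 30 °C → Category FL (Flammable Liquid).
The rodenticide bait has oral LD50 72.2 mg/kg, which is < 100 mg/kg, so it is Category TX (Toxic).
Category FL net quantity: 11.38 L + (three 3.33 L containers = 9.99 L) = 21.37 L.
That is within the Category FL express courier limit of 25 L.
Category TX quantity: 227.5 kg.
227.5 kg ≤ 250 kg (express courier limit, Category TX) — within limit.
The segregation rule (Category FL with Category FG) does not apply to Category FL with Category TX.
Every hazard category is within its express courier limit and no segregation rule is violated.

Yes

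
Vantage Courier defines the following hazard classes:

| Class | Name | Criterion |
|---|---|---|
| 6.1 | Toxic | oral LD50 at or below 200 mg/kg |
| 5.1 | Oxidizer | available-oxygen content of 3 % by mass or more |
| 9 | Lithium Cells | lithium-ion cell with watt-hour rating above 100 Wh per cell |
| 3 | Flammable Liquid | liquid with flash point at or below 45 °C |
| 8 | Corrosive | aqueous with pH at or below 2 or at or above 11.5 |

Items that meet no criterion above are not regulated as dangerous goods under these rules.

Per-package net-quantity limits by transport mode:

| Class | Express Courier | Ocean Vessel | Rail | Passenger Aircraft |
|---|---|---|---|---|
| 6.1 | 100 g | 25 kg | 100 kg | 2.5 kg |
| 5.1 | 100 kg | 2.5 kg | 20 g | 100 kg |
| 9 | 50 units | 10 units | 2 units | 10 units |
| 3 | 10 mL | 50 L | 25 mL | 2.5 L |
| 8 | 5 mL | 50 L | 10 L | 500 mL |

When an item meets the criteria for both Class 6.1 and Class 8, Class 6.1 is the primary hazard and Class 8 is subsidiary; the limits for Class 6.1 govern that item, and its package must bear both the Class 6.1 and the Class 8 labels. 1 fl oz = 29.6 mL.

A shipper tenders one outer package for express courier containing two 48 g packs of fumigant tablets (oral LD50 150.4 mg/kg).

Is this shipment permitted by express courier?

Fumigant tablets: oral LD50 150.4 mg/kg ≤ 200 mg/kg → Class 6.1 (Toxic).
Class 6.1 quantity: two 48 g packs = 96 g.
That is within the Class 6.1 express courier limit of 100 g.

Yes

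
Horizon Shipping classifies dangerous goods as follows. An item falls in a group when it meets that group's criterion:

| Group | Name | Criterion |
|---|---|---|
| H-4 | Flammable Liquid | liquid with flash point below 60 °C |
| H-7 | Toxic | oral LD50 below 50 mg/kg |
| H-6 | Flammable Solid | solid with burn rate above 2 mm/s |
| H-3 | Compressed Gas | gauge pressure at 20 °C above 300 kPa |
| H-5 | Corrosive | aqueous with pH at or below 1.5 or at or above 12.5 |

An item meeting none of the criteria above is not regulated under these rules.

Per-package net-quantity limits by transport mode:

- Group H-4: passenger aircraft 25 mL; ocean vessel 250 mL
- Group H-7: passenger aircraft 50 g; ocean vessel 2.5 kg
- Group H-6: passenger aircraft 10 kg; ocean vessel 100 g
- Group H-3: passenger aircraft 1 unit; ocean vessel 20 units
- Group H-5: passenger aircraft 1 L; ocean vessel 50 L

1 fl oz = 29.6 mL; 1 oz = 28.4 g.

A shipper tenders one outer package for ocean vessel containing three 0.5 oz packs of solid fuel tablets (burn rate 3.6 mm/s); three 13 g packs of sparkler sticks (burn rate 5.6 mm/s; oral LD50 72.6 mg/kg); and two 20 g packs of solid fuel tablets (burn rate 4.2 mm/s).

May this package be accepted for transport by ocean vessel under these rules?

No

Burn rate 3.6 mm/s meets the Group H-6 criterion (Flammable Solid), so the solid fuel tablets are Group H-6.
The sparkler sticks have burn rate 5.6 mm/s, which is > 2 mm/s, so they are Group H-6 (Flammable Solid).
Burn rate 4.2 mm/s meets the Group H-6 criterion (Flammable Solid), so the solid fuel tablets are Group H-6.
Total Group H-6: (three 0.5 oz packs = 42.6 g) + (three 13 g packs = 39 g) + (two 20 g packs = 40 g) = 121.6 g.
121.6 g > 100 g (ocean vessel limit, Group H-6) — over the limit.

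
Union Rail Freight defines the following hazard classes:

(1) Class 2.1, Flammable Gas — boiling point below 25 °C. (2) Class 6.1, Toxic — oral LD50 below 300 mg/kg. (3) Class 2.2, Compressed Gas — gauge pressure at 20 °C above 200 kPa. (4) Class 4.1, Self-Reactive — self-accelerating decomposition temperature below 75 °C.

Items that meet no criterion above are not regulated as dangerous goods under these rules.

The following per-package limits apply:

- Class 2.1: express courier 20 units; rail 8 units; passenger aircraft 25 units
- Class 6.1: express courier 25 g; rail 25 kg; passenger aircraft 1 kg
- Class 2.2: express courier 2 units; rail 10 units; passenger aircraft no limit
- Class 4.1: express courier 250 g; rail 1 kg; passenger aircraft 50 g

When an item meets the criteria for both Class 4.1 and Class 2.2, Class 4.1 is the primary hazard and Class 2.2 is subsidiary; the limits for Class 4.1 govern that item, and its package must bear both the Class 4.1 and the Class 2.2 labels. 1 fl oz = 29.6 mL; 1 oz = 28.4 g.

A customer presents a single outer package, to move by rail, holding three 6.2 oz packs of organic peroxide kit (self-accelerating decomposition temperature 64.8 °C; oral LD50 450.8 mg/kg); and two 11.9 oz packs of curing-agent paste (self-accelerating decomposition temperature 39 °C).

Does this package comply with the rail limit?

No

Organic peroxide kit: self-accelerating decomposition temperature 64.8 °C < 75 °C → Class 4.1 (Self-Reactive).
With self-accelerating decomposition temperature 39 °C (< 75 °C), the curing-agent paste falls in Class 4.1.
Total Class 4.1: (three 6.2 oz packs = 528.24 g) + (two 11.9 oz packs = 675.92 g) = 1204.16 g.
That exceeds the Class 4.1 rail limit of 1 kg.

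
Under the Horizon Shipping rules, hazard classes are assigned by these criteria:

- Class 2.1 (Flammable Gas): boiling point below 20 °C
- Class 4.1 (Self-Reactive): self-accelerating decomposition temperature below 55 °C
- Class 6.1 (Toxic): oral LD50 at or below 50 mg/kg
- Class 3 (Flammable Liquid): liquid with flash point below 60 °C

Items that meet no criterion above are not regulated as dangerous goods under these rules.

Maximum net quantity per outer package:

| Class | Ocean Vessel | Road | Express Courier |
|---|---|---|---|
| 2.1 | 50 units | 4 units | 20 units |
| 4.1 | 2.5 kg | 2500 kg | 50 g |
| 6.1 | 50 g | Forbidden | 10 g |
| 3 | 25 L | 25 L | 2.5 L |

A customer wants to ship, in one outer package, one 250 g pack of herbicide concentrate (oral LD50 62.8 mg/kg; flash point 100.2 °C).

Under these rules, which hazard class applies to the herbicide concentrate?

Not regulated

oral LD50 62.8 mg/kg is not below 50 mg/kg, so Class 6.1 does not apply.
flash point 100.2 °C is not below 60 °C, so Class 3 does not apply.
No criterion is met, so the item is not regulated.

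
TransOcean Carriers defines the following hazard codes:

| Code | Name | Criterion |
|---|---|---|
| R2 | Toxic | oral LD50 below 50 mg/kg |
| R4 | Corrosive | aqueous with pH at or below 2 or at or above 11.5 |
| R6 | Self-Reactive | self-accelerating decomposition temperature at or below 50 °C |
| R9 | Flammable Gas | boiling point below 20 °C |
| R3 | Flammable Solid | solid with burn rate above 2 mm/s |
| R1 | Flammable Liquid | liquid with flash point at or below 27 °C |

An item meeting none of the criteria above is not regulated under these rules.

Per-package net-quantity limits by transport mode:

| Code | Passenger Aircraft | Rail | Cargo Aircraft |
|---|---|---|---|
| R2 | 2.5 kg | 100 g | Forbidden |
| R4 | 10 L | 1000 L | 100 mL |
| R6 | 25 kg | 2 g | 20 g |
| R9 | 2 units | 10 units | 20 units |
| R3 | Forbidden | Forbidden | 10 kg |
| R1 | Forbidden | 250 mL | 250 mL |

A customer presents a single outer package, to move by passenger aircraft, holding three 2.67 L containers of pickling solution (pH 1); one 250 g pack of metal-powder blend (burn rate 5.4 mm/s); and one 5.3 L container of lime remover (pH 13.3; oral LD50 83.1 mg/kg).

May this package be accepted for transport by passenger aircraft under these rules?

No

The pickling solution has pH 1, which is ≤ 2, so it is Code R4 (Corrosive).
Metal-powder blend: burn rate 5.4 mm/s > 2 mm/s → Code R3 (Flammable Solid).
Lime remover: pH 13.3 ≥ 11.5 → Code R4 (Corrosive).
Code R4 net quantity: (three 2.67 L containers = 8.01 L) + 5.3 L = 13.31 L.
13.31 L > 10 L (passenger aircraft limit, Code R4) — over the limit.
Code R3 quantity: 250 g.
Code R3 is Forbidden by passenger aircraft.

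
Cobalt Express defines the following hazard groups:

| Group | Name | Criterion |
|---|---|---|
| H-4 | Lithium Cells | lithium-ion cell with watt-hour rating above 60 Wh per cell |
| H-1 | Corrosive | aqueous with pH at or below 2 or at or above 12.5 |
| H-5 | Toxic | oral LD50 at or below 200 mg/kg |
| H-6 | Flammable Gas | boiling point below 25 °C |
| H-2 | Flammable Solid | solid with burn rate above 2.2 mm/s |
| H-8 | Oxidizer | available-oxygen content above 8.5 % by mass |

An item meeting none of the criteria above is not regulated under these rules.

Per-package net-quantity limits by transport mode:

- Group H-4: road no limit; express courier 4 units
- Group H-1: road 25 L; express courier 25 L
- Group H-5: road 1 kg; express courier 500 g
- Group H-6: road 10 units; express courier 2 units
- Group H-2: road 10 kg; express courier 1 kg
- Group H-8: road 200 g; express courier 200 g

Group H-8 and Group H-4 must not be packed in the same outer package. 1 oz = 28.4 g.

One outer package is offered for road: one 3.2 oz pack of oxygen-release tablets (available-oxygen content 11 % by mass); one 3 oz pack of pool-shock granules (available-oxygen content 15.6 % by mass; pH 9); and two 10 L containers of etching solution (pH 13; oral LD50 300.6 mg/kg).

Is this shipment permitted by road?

Yes

Oxygen-release tablets: available-oxygen content 11 % by mass > 8.5 % by mass → Group H-8 (Oxidizer).
With available-oxygen content 15.6 % by mass (> 8.5 % by mass), the pool-shock granules fall in Group H-8.
Etching solution: pH 13 ≥ 12.5 → Group H-1 (Corrosive).
Total Group H-8: (one 3.2 oz pack = 90.88 g) + (one 3 oz pack = 85.2 g) = 176.08 g.
176.08 g ≤ 200 g (road limit, Group H-8) — within limit.
Group H-1 quantity: two 10 L containers = 20 L.
That is within the Group H-1 road limit of 25 L.
The segregation rule (Group H-8 with Group H-4) does not apply to Group H-8 with Group H-1.
Every hazard group is within its road limit and no segregation rule is violated.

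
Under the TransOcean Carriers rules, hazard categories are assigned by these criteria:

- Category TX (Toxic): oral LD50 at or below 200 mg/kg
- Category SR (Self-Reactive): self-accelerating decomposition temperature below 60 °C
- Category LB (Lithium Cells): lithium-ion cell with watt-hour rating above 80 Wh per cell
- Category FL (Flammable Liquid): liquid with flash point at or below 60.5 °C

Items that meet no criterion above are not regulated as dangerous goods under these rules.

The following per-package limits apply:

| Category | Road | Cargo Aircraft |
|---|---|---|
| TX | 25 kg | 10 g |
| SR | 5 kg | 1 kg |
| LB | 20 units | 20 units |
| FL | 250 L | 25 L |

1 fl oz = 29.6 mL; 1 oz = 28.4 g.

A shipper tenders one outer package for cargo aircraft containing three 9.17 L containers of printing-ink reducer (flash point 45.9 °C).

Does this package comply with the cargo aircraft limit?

No

Printing-ink reducer: flash point 45.9 °C ≤ 60.5 °C → Category FL (Flammable Liquid).
Category FL quantity: three 9.17 L containers = 27.51 L.
27.51 L exceeds the cargo aircraft limit of 25 L for Category FL.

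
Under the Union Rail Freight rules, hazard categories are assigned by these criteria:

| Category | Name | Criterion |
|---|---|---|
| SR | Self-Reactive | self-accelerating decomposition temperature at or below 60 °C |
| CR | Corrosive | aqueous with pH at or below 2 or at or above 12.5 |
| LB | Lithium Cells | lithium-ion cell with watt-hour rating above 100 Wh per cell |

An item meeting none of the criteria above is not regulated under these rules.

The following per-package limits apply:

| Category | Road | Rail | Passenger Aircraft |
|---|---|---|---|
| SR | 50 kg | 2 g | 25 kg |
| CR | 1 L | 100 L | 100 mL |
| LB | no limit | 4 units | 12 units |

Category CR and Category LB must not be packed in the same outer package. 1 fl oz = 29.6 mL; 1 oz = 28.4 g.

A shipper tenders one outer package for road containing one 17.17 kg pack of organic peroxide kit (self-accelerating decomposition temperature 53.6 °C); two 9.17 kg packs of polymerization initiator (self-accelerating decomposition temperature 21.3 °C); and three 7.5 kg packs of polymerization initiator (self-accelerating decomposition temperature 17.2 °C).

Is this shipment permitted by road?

No

With self-accelerating decomposition temperature 53.6 °C (≤ 60 °C), the organic peroxide kit falls in Category SR.
Polymerization initiator: self-accelerating decomposition temperature 21.3 °C ≤ 60 °C → Category SR (Self-Reactive).
With self-accelerating decomposition temperature 17.2 °C (≤ 60 °C), the polymerization initiator falls in Category SR.
Category SR net quantity: 17.17 kg + (two 9.17 kg packs = 18.34 kg) + (three 7.5 kg packs = 22.5 kg) = 58.01 kg.
That exceeds the Category SR road limit of 50 kg.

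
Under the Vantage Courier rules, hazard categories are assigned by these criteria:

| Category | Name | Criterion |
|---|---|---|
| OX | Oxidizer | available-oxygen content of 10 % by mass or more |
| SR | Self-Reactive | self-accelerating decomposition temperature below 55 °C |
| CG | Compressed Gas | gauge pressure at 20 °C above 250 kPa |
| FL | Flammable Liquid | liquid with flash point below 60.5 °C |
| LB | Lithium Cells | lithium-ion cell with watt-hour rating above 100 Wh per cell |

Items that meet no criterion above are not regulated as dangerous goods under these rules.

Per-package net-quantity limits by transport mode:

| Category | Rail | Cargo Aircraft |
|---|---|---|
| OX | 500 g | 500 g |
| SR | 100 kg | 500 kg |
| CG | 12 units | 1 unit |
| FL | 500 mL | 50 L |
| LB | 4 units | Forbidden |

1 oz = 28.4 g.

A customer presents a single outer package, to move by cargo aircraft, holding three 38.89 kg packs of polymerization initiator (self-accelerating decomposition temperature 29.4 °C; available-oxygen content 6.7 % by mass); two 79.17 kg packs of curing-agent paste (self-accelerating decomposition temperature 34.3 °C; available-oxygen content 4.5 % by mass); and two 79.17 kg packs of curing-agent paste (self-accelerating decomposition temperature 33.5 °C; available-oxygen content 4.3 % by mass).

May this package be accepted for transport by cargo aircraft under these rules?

Self-accelerating decomposition temperature 29.4 °C meets the Category SR criterion (Self-Reactive), so the polymerization initiator is Category SR.
The curing-agent paste has self-accelerating decomposition temperature 34.3 °C, which is < 55 °C, so it is Category SR (Self-Reactive).
The curing-agent paste has self-accelerating decomposition temperature 33.5 °C, which is < 55 °C, so it is Category SR (Self-Reactive).
Total Category SR: (three 38.89 kg packs = 116.67 kg) + (two 79.17 kg packs = 158.34 kg) + (two 79.17 kg packs = 158.34 kg) = 433.35 kg.
That is within the Category SR cargo aircraft limit of 500 kg.

Yes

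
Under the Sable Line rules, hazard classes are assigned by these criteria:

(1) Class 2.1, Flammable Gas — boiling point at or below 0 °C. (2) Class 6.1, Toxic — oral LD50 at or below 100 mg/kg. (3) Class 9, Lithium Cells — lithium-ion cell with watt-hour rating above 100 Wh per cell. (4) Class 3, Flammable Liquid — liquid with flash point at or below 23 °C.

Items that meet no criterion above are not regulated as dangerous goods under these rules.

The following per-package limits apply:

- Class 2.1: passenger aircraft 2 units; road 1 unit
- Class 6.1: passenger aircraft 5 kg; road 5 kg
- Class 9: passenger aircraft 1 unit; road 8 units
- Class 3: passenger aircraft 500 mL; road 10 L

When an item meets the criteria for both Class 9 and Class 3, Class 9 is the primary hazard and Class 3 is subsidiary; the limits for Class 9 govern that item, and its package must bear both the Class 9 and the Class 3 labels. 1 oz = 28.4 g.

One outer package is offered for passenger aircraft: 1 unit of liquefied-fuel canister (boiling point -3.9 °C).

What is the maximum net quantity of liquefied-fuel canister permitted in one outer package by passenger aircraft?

Liquefied-fuel canister: boiling point -3.9 °C ≤ 0 °C → Class 2.1 (Flammable Gas).
The passenger aircraft limit for Class 2.1 is 2 units.

2 units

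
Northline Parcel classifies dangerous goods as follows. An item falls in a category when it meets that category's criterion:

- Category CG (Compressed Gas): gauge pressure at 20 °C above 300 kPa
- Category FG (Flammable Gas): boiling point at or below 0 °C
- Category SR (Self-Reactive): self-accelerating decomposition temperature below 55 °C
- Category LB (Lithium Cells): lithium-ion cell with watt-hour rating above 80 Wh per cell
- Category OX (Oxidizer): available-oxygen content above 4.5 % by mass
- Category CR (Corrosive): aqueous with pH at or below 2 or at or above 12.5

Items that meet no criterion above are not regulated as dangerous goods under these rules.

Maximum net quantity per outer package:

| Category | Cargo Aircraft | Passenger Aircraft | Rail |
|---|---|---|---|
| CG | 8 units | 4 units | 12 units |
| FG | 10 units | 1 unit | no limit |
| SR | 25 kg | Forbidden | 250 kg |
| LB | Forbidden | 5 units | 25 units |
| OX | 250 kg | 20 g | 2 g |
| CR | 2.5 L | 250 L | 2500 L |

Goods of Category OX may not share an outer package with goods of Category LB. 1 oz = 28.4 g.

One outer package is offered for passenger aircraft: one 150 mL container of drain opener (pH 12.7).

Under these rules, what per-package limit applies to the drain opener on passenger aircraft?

250 L

With pH 12.7 (≥ 12.5), the drain opener falls in Category CR.
The passenger aircraft limit for Category CR is 250 L.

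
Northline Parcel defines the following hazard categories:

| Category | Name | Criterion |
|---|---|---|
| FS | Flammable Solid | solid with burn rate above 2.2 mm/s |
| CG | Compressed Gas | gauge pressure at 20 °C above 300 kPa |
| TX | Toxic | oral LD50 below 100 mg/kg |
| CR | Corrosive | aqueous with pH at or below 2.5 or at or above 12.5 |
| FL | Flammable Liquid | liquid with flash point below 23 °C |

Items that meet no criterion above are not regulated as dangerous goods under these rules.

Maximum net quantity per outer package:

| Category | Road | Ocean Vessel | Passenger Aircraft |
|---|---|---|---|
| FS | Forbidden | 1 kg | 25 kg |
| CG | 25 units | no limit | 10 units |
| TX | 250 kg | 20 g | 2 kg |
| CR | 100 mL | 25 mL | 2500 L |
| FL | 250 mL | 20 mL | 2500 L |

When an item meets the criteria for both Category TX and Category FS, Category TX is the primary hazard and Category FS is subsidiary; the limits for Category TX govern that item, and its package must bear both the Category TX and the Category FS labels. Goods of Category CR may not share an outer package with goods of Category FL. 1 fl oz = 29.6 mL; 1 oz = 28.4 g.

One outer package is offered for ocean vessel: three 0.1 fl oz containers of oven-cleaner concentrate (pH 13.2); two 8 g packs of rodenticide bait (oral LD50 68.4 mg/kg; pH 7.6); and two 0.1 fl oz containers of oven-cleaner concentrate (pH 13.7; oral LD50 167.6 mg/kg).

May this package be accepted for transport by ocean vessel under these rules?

Yes

With pH 13.2 (≥ 12.5), the oven-cleaner concentrate falls in Category CR.
Oral LD50 68.4 mg/kg meets the Category TX criterion (Toxic), so the rodenticide bait is Category TX.
pH 13.7 meets the Category CR criterion (Corrosive), so the oven-cleaner concentrate is Category CR.
Total Category CR: (three 0.1 fl oz containers = 8.88 mL) + (two 0.1 fl oz containers = 5.92 mL) = 14.8 mL.
14.8 mL ≤ 25 mL (ocean vessel limit, Category CR) — within limit.
Category TX quantity: two 8 g packs = 16 g.
16 g is within the ocean vessel limit of 20 g for Category TX.
The segregation rule (Category CR with Category FL) does not apply to Category CR with Category TX.
Every hazard category is within its ocean vessel limit and no segregation rule is violated.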